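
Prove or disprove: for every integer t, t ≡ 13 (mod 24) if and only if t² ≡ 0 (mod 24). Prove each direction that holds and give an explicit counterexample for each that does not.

Neither implication holds.

[⇒] This fails: take t = 13. Then 13 ≡ 13 (mod 24), but 13² = 169 ≡ 1 (mod 24), not 0.

[⇐] This fails: take t = 0. Then 0² = 0 ≡ 0 (mod 24), yet 0 ≡ 0 (mod 24), not 13.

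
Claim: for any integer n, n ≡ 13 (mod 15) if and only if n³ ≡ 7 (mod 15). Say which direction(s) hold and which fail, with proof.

Forward direction. Suppose n ≡ 13 (mod 15). Write n = 15j + 13. Then (15j + 13)³ = 3375j³ + 8775j² + 7605j + 2197 = 15(225j³ + 585j² + 507j + 146) + 7, so n³ ≡ 7 (mod 15).

Converse. Suppose n³ ≡ 7 (mod 15). The only residue r in {0, …, 14} with r³ ≡ 7 (mod 15) is r = 13, so n ≡ 13 (mod 15).

Both implications hold.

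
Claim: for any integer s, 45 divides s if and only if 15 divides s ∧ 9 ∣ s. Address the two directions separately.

Both directions hold; the statement is true.

(⟹) If 45 ∣ s, write s = 45q. Since 45 = 3·15, s = 15·(3q), so 15 ∣ s; and since 45 = 5·9, s = 9·(5q), so 9 ∣ s.

(⟸) Suppose 15 ∣ s and 9 ∣ s. Any common multiple of 15 and 9 is a multiple of their lcm; here lcm(15, 9) = 15·9/gcd(15, 9) = 135/3 = 45, so 45 ∣ s.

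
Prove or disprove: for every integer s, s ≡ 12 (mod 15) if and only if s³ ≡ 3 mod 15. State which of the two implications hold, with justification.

Both implications hold.

Forward direction. Suppose s ≡ 12 (mod 15). Write s = 15j + 12. Then (15j + 12)³ = 3375j³ + 8100j² + 6480j + 1728 = 15(225j³ + 540j² + 432j + 115) + 3, so s³ ≡ 3 (mod 15).

Converse. Suppose s³ ≡ 3 (mod 15). The only residue r in {0, …, 14} with r³ ≡ 3 (mod 15) is r = 12, so s ≡ 12 (mod 15).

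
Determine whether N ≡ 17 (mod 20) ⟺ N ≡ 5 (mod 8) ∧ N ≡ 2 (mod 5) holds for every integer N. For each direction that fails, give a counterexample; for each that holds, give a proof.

(⇐) If N ≡ 5 (mod 8) and N ≡ 2 (mod 5), then by the Chinese remainder theorem N ≡ 37 (mod 40). Since 37 ≡ 17 (mod 20) and 20 ∣ 40, we get N ≡ 17 (mod 20).

(⇒) This fails: N = 17 gives 17 ≡ 17 (mod 20) but 17 ≡ 1 (mod 8), so the conjunction on the right does not hold.

Only the reverse direction holds.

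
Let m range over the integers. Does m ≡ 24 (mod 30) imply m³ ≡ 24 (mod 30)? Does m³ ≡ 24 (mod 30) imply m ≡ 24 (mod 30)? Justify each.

The biconditional holds.

(→) Suppose m ≡ 24 (mod 30). Write m = 30j + 24. Then (30j + 24)³ = 27000j³ + 64800j² + 51840j + 13824 = 30(900j³ + 2160j² + 1728j + 460) + 24, so m³ ≡ 24 (mod 30).

(←) Conversely, suppose m³ ≡ 24 (mod 30). The only residue r in {0, …, 29} with r³ ≡ 24 (mod 30) is r = 24, so m ≡ 24 (mod 30).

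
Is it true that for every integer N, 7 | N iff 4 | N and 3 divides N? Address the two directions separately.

(⟹) This fails: take N = 7. Certainly 7 ∣ 7, but 4 ∤ 7.

(⟸) This fails: take N = 12. Both 4 ∣ 12 and 3 ∣ 12, yet 12 is not a multiple of 7 (since 12 = 1·7 + 5), so 7 ∤ 12.

Neither implication holds.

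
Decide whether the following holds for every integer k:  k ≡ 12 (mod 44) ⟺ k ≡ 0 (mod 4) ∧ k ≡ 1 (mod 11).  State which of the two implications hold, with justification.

Both implications hold.

Forward direction. Suppose k ≡ 12 (mod 44); write k = 44j + 12. Since 4 ∣ 44, reducing mod 4 gives k ≡ 12 ≡ 0 (mod 4); since 11 ∣ 44, reducing mod 11 gives k ≡ 12 ≡ 1 (mod 11).

Converse. If k ≡ 0 (mod 4) and k ≡ 1 (mod 11), then by the Chinese remainder theorem k ≡ 12 (mod 44). This is exactly k ≡ 12 (mod 44).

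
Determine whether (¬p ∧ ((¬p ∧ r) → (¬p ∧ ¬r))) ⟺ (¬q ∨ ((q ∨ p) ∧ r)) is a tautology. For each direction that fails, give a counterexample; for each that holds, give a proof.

Both directions fail.

(→) This fails. Under p = F, q = T, r = F, the left side is true but the right side is false.

(←) This fails. Under p = T, q = F, r = F, the left side is false but the right side is true.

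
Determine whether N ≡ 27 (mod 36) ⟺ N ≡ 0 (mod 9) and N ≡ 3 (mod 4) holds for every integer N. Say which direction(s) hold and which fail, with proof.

(←) If N ≡ 0 (mod 9) and N ≡ 3 (mod 4), then by the Chinese remainder theorem N ≡ 27 (mod 36). This is exactly N ≡ 27 (mod 36).

(→) Suppose N ≡ 27 (mod 36); write N = 36j + 27. Since 9 ∣ 36, reducing mod 9 gives N ≡ 27 ≡ 0 (mod 9); since 4 ∣ 36, reducing mod 4 gives N ≡ 27 ≡ 3 (mod 4).

Both implications hold.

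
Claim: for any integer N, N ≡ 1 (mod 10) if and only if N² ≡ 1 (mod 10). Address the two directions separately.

Only the forward implication holds.

(⟹) Suppose N ≡ 1 (mod 10). Write N = 10j + 1. Then (10j + 1)² = 100j² + 20j + 1 = 10(10j² + 2j) + 1, so N² ≡ 1 (mod 10).

(⟸) This fails: take N = 9. Then 9² = 81 ≡ 1 (mod 10), yet 9 ≡ 9 (mod 10), not 1.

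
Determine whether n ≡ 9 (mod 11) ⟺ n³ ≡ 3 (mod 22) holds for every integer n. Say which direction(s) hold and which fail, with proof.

Only the converse holds.

(⇐) The residues r modulo 22 with r³ ≡ 3 (mod 22) are exactly {9}, and each is ≡ 9 (mod 11).

(⇒) This fails: take n = 20. Then 20 ≡ 9 (mod 11), but 20³ = 8000 ≡ 14 (mod 22), not 3.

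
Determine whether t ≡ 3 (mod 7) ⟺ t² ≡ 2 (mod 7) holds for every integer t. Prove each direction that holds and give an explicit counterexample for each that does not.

Forward direction. Suppose t ≡ 3 (mod 7). Write t = 7j + 3. Then (7j + 3)² = 49j² + 42j + 9 = 7(7j² + 6j + 1) + 2, so t² ≡ 2 (mod 7).

Converse. This fails: take t = 4. Then 4² = 16 ≡ 2 (mod 7), yet 4 ≡ 4 (mod 7), not 3.

The forward direction holds; the converse fails.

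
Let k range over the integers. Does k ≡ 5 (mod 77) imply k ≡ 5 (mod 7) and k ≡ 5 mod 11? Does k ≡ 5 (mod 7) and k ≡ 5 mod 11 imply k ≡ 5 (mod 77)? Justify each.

[⇐] If k ≡ 5 (mod 7) and k ≡ 5 (mod 11), then by the Chinese remainder theorem k ≡ 5 (mod 77). This is exactly k ≡ 5 (mod 77).

[⇒] Suppose k ≡ 5 (mod 77); write k = 77j + 5. Since 7 ∣ 77, reducing mod 7 gives k ≡ 5 (mod 7); since 11 ∣ 77, reducing mod 11 gives k ≡ 5 (mod 11).

Both implications hold.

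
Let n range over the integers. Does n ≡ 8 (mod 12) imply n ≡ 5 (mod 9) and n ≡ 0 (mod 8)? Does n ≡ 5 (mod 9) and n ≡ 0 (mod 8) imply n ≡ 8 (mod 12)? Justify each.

(⇒) fails; (⇐) holds.

(⟹) This fails: n = 68 gives 68 ≡ 8 (mod 12) but 68 ≡ 4 (mod 8), so the conjunction on the right does not hold.

(⟸) Conversely, if n ≡ 5 (mod 9) and n ≡ 0 (mod 8), then by the Chinese remainder theorem n ≡ 32 (mod 72). Since 32 ≡ 8 (mod 12) and 12 ∣ 72, we get n ≡ 8 (mod 12).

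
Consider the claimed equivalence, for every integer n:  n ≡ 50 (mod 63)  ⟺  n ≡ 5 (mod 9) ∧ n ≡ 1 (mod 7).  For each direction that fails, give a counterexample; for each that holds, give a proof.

Both implications hold.

[⇒] Suppose n ≡ 50 (mod 63); write n = 63j + 50. Since 9 ∣ 63, reducing mod 9 gives n ≡ 50 ≡ 5 (mod 9); since 7 ∣ 63, reducing mod 7 gives n ≡ 50 ≡ 1 (mod 7).

[⇐] Conversely, if n ≡ 5 (mod 9) and n ≡ 1 (mod 7), then by the Chinese remainder theorem n ≡ 50 (mod 63). This is exactly n ≡ 50 (mod 63).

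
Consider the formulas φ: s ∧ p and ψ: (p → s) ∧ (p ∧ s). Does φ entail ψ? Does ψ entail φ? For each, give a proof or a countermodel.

(⇐) Assume the antecedent. If p is true, the antecedent forces (p = T, s = T), and s ∧ p holds there. If p is false, the antecedent cannot hold. Either way s ∧ p holds.

(⇒) Assume the antecedent. If p is true, the antecedent forces (p = T, s = T), and (p → s) ∧ (p ∧ s) holds there. If p is false, the antecedent cannot hold. Either way (p → s) ∧ (p ∧ s) holds.

The biconditional holds.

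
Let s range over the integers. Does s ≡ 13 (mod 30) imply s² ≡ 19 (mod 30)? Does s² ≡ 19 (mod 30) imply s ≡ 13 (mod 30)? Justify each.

(⇒) Suppose s ≡ 13 (mod 30). Write s = 30j + 13. Then (30j + 13)² = 900j² + 780j + 169 = 30(30j² + 26j + 5) + 19, so s² ≡ 19 (mod 30).

(⇐) This fails: take s = 7. Then 7² = 49 ≡ 19 (mod 30), yet 7 ≡ 7 (mod 30), not 13.

The forward direction holds; the converse fails.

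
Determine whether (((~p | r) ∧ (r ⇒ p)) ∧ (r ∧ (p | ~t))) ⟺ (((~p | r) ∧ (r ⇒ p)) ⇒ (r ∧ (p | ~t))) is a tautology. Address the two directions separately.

(⇒) holds; (⇐) fails.

[⇐] This fails. Under p = T, t = F, r = F, the left side is false but the right side is true.

[⇒] Assume the antecedent. If p is true, the consequent reduces to true regardless of the other variables. If p is false, the antecedent cannot hold. Either way the consequent holds.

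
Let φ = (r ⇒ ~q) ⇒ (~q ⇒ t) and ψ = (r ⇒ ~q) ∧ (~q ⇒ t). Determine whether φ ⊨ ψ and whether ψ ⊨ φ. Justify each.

(⇒) This fails. Under t = F, q = T, r = T, the left side is true but the right side is false.

(⇐) Assume the antecedent. If t is true, (r ⇒ ~q) ⇒ (~q ⇒ t) reduces to true regardless of the other variables. If t is false, the antecedent forces (t = F, q = T, r = F), and (r ⇒ ~q) ⇒ (~q ⇒ t) holds there. Either way (r ⇒ ~q) ⇒ (~q ⇒ t) holds.

Only the reverse direction holds.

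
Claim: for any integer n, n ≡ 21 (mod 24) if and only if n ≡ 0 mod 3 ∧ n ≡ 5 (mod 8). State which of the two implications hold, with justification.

Both implications hold.

Converse. If n ≡ 0 (mod 3) and n ≡ 5 (mod 8), then by the Chinese remainder theorem n ≡ 21 (mod 24). This is exactly n ≡ 21 (mod 24).

Forward direction. Suppose n ≡ 21 (mod 24); write n = 24j + 21. Since 3 ∣ 24, reducing mod 3 gives n ≡ 21 ≡ 0 (mod 3); since 8 ∣ 24, reducing mod 8 gives n ≡ 21 ≡ 5 (mod 8).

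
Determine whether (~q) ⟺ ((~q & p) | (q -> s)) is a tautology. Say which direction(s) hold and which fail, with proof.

(⇒) holds; (⇐) fails.

(→) Assume the antecedent. If q is true, the antecedent cannot hold. If q is false, (~q & p) | (q -> s) reduces to true regardless of the other variables. Either way (~q & p) | (q -> s) holds.

(←) This fails. Under q = T, s = T, p = F, the left side is false but the right side is true.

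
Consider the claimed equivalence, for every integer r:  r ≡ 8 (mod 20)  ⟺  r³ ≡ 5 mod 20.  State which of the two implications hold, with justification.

Forward direction. This fails: take r = 8. Then 8 ≡ 8 (mod 20), but 8³ = 512 ≡ 12 (mod 20), not 5.

Converse. This fails: take r = 5. Then 5³ = 125 ≡ 5 (mod 20), yet 5 ≡ 5 (mod 20), not 8.

Neither implication holds.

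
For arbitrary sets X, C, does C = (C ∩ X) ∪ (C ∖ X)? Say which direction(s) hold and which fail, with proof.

Both inclusions hold.

(⟹) Let x ∈ C. Then either x ∈ C and x ∉ X; or x ∈ X ∩ C. In each case x ∈ (C ∩ X) ∪ (C ∖ X), so C ⊆ (C ∩ X) ∪ (C ∖ X).

(⟸) Let x ∈ (C ∩ X) ∪ (C ∖ X). Then either x ∈ C and x ∉ X; or x ∈ X ∩ C. In each case x ∈ C, so (C ∩ X) ∪ (C ∖ X) ⊆ C.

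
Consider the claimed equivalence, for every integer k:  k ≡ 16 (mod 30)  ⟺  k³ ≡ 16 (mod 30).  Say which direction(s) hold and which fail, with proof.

Equivalent; both directions hold.

(→) Suppose k ≡ 16 (mod 30). Write k = 30j + 16. Then (30j + 16)³ = 27000j³ + 43200j² + 23040j + 4096 = 30(900j³ + 1440j² + 768j + 136) + 16, so k³ ≡ 16 (mod 30).

(←) Conversely, suppose k³ ≡ 16 (mod 30). The only residue r in {0, …, 29} with r³ ≡ 16 (mod 30) is r = 16, so k ≡ 16 (mod 30).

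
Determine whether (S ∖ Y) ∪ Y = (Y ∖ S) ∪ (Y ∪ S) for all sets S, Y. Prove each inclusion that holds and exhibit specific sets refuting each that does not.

Both inclusions hold.

(⟹) Let x ∈ (S ∖ Y) ∪ Y. Then either x ∈ S and x ∉ Y; or x ∈ Y and x ∉ S; or x ∈ S ∩ Y. In each case x ∈ (Y ∖ S) ∪ (Y ∪ S), so (S ∖ Y) ∪ Y ⊆ (Y ∖ S) ∪ (Y ∪ S).

(⟸) Let x ∈ (Y ∖ S) ∪ (Y ∪ S). Then either x ∈ S and x ∉ Y; or x ∈ Y and x ∉ S; or x ∈ S ∩ Y. In each case x ∈ (S ∖ Y) ∪ Y, so (Y ∖ S) ∪ (Y ∪ S) ⊆ (S ∖ Y) ∪ Y.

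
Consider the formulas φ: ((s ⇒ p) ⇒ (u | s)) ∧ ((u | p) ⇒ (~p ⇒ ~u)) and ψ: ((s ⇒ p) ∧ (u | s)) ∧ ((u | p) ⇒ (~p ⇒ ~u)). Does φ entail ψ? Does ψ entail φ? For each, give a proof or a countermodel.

Only the reverse direction holds.

(⇒) This fails. Under u = F, p = F, s = T, the left side is true but the right side is false.

(⇐) Assume the antecedent. If u is true, the antecedent forces (u = T, p = T, s = F) or (u = T, p = T, s = T), and the consequent holds there. If u is false, the antecedent forces (u = F, p = T, s = T), and the consequent holds there. Either way the consequent holds.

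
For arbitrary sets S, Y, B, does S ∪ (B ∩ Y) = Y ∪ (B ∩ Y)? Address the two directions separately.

(⊆) This inclusion fails. Take S = {1}, Y = ∅, B = ∅; then 1 ∈ S ∪ (B ∩ Y) but 1 ∉ Y ∪ (B ∩ Y).

(⊇) This inclusion fails. Take S = ∅, Y = {1}, B = ∅; then 1 ∈ Y ∪ (B ∩ Y) but 1 ∉ S ∪ (B ∩ Y).

(⊆) fails and (⊇) fails.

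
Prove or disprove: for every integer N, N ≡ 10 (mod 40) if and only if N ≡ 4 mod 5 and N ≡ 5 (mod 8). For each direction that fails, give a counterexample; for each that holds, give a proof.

(⇒) fails and (⇐) fails.

(→) This fails: N = 10 gives 10 ≡ 10 (mod 40) but 10 ≡ 0 (mod 5), so the conjunction on the right does not hold.

(←) This fails: N = 29 satisfies both congruences on the right (29 ≡ 4 mod 5 and 29 ≡ 5 mod 8) yet 29 ≡ 29 (mod 40), not 10.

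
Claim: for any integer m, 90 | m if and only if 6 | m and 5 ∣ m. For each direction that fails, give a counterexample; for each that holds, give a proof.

Only the forward implication holds.

[⇒] If 90 ∣ m, write m = 90q. Since 90 = 15·6, m = 6·(15q), so 6 ∣ m; and since 90 = 18·5, m = 5·(18q), so 5 ∣ m.

[⇐] This fails: take m = 30. Both 6 ∣ 30 and 5 ∣ 30, yet 30 is not a multiple of 90 (since 30 = 0·90 + 30), so 90 ∤ 30.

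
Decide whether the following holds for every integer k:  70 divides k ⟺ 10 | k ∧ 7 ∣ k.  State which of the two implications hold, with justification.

(⇒) If 70 ∣ k, write k = 70q. Since 70 = 7·10, k = 10·(7q), so 10 ∣ k; and since 70 = 10·7, k = 7·(10q), so 7 ∣ k.

(⇐) Suppose 10 ∣ k and 7 ∣ k. Any common multiple of 10 and 7 is a multiple of their lcm; here gcd(10, 7) = 1, so lcm(10, 7) = 10·7 = 70, so 70 ∣ k.

The biconditional holds.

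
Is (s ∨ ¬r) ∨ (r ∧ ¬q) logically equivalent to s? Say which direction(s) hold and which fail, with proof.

Not equivalent: only (⇐) holds.

Forward direction. This fails. Under r = F, q = F, s = F, the left side is true but the right side is false.

Converse. Assume the antecedent. If r is true, the antecedent forces (r = T, q = F, s = T) or (r = T, q = T, s = T), and (s ∨ ¬r) ∨ (r ∧ ¬q) holds there. If r is false, (s ∨ ¬r) ∨ (r ∧ ¬q) reduces to true regardless of the other variables. Either way (s ∨ ¬r) ∨ (r ∧ ¬q) holds.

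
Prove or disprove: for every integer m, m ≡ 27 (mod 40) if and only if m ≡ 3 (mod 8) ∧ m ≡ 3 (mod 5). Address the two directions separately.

Neither implication holds.

Forward direction. This fails: m = 27 gives 27 ≡ 27 (mod 40) but 27 ≡ 2 (mod 5), so the conjunction on the right does not hold.

Converse. This fails: m = 3 satisfies both congruences on the right (3 ≡ 3 mod 8 and 3 ≡ 3 mod 5) yet 3 ≡ 3 (mod 40), not 27.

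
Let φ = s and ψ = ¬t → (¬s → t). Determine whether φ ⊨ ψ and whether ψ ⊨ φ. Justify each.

(⇒) Assume the antecedent. If s is true, ¬t → (¬s → t) reduces to true regardless of the other variables. If s is false, the antecedent cannot hold. Either way ¬t → (¬s → t) holds.

(⇐) This fails. Under s = F, t = T, the left side is false but the right side is true.

Not equivalent: only (⇒) holds.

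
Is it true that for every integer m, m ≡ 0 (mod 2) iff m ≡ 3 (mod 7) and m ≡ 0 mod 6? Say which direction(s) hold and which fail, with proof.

[⇒] This fails: m = 0 gives 0 ≡ 0 (mod 2) but 0 ≡ 0 (mod 7), so the conjunction on the right does not hold.

[⇐] Conversely, if m ≡ 3 (mod 7) and m ≡ 0 (mod 6), then by the Chinese remainder theorem m ≡ 24 (mod 42). Since 24 ≡ 0 (mod 2) and 2 ∣ 42, we get m ≡ 0 (mod 2).

The forward direction fails; the converse holds.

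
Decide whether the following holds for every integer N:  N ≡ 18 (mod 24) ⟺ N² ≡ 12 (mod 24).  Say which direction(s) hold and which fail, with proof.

[⇒] Suppose N ≡ 18 (mod 24). Write N = 24j + 18. Then (24j + 18)² = 576j² + 864j + 324 = 24(24j² + 36j + 13) + 12, so N² ≡ 12 (mod 24).

[⇐] This fails: take N = 6. Then 6² = 36 ≡ 12 (mod 24), yet 6 ≡ 6 (mod 24), not 18.

Only the forward direction holds.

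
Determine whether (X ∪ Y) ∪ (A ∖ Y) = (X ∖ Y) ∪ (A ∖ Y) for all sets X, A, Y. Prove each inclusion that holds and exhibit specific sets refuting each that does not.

Forward inclusion. This inclusion fails. Take X = ∅, A = ∅, Y = {1}; then 1 ∈ (X ∪ Y) ∪ (A ∖ Y) but 1 ∉ (X ∖ Y) ∪ (A ∖ Y).

Reverse inclusion. Let x ∈ (X ∖ Y) ∪ (A ∖ Y). Then either x ∈ X and x ∉ A, Y; or x ∈ A and x ∉ X, Y; or x ∈ X ∩ A and x ∉ Y. In each case x ∈ (X ∪ Y) ∪ (A ∖ Y), so (X ∖ Y) ∪ (A ∖ Y) ⊆ (X ∪ Y) ∪ (A ∖ Y).

(⊆) fails; (⊇) holds.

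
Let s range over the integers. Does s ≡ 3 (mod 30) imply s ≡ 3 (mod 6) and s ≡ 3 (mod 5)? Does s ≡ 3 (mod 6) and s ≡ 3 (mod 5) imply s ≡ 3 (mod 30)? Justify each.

(←) If s ≡ 3 (mod 6) and s ≡ 3 (mod 5), then by the Chinese remainder theorem s ≡ 3 (mod 30). This is exactly s ≡ 3 (mod 30).

(→) Suppose s ≡ 3 (mod 30); write s = 30j + 3. Since 6 ∣ 30, reducing mod 6 gives s ≡ 3 (mod 6); since 5 ∣ 30, reducing mod 5 gives s ≡ 3 (mod 5).

Both implications hold.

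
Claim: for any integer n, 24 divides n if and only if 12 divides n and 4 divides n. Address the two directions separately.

(⇐) This fails: take n = 12. Both 12 ∣ 12 and 4 ∣ 12, yet 12 is not a multiple of 24 (since 12 = 0·24 + 12), so 24 ∤ 12.

(⇒) If 24 ∣ n, write n = 24q. Since 24 = 2·12, n = 12·(2q), so 12 ∣ n; and since 24 = 6·4, n = 4·(6q), so 4 ∣ n.

The forward direction holds; the converse fails.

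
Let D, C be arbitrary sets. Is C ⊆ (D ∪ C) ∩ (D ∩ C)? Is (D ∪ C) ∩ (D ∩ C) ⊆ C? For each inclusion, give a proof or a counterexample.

Forward inclusion. This inclusion fails. Take D = ∅, C = {1}; then 1 ∈ C but 1 ∉ (D ∪ C) ∩ (D ∩ C).

Reverse inclusion. Let x ∈ (D ∪ C) ∩ (D ∩ C). Then x ∈ D ∩ C, from which x ∈ C.

The sets are not equal: only the reverse inclusion holds.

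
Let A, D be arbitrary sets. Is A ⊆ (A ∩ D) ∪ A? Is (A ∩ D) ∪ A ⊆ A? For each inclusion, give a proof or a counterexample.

Both inclusions hold; the sets are equal.

(⊆) Let x ∈ A. Then either x ∈ A and x ∉ D; or x ∈ A ∩ D. In each case x ∈ (A ∩ D) ∪ A, so A ⊆ (A ∩ D) ∪ A.

(⊇) Let x ∈ (A ∩ D) ∪ A. Then either x ∈ A and x ∉ D; or x ∈ A ∩ D. In each case x ∈ A, so (A ∩ D) ∪ A ⊆ A.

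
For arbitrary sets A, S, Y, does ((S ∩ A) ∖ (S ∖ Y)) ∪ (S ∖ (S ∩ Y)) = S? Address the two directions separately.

The sets are not equal: only the forward inclusion holds.

Forward inclusion. Let x ∈ ((S ∩ A) ∖ (S ∖ Y)) ∪ (S ∖ (S ∩ Y)). Then either x ∈ S and x ∉ A, Y; or x ∈ A ∩ S and x ∉ Y; or x ∈ A ∩ S ∩ Y. In each case x ∈ S, so ((S ∩ A) ∖ (S ∖ Y)) ∪ (S ∖ (S ∩ Y)) ⊆ S.

Reverse inclusion. This inclusion fails. Take A = ∅, S = {1}, Y = {1}; then 1 ∈ S but 1 ∉ ((S ∩ A) ∖ (S ∖ Y)) ∪ (S ∖ (S ∩ Y)).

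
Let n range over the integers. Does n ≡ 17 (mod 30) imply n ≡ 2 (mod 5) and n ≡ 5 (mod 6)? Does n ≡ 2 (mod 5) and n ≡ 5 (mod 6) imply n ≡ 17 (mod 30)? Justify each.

(→) Suppose n ≡ 17 (mod 30); write n = 30j + 17. Since 5 ∣ 30, reducing mod 5 gives n ≡ 17 ≡ 2 (mod 5); since 6 ∣ 30, reducing mod 6 gives n ≡ 17 ≡ 5 (mod 6).

(←) Conversely, if n ≡ 2 (mod 5) and n ≡ 5 (mod 6), then by the Chinese remainder theorem n ≡ 17 (mod 30). This is exactly n ≡ 17 (mod 30).

Both implications hold.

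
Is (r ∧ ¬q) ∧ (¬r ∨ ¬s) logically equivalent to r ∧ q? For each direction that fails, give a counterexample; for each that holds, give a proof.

(⇒) This fails. Under q = F, s = F, r = T, the left side is true but the right side is false.

(⇐) This fails. Under q = T, s = F, r = T, the left side is false but the right side is true.

Both directions fail.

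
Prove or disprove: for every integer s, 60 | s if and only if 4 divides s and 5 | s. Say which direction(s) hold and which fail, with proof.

(⟹) If 60 ∣ s, write s = 60q. Since 60 = 15·4, s = 4·(15q), so 4 ∣ s; and since 60 = 12·5, s = 5·(12q), so 5 ∣ s.

(⟸) This fails: take s = 20. Both 4 ∣ 20 and 5 ∣ 20, yet 20 is not a multiple of 60 (since 20 = 0·60 + 20), so 60 ∤ 20.

Only the forward implication holds.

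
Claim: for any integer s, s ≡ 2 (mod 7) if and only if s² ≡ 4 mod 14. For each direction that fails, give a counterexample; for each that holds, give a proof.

(⇒) This fails: take s = 9. Then 9 ≡ 2 (mod 7), but 9² = 81 ≡ 11 (mod 14), not 4.

(⇐) This fails: take s = 12. Then 12² = 144 ≡ 4 (mod 14), yet 12 ≡ 5 (mod 7), not 2.

Both directions fail.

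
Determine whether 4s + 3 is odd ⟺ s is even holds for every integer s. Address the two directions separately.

(⟹) This fails: take s = 7. Then 4s + 3 = 31, which is odd, yet s = 7 is odd, not even.

(⟸) Suppose s is even. Since 4 is even, 4s is even for every s, so 4s + 3 has the same parity as 3, which is odd. Hence 4s + 3 is odd.

Only the converse holds.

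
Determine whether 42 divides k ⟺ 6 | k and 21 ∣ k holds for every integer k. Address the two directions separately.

Both directions hold; the statement is true.

[⇒] If 42 ∣ k, write k = 42q. Since 42 = 7·6, k = 6·(7q), so 6 ∣ k; and since 42 = 2·21, k = 21·(2q), so 21 ∣ k.

[⇐] Suppose 6 ∣ k and 21 ∣ k. Any common multiple of 6 and 21 is a multiple of their lcm; here lcm(6, 21) = 6·21/gcd(6, 21) = 126/3 = 42, so 42 ∣ k.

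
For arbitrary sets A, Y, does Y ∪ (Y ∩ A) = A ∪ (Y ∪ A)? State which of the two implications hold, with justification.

Only the forward inclusion holds.

(⟹) Let x ∈ Y ∪ (Y ∩ A). Then either x ∈ Y and x ∉ A; or x ∈ A ∩ Y. In each case x ∈ A ∪ (Y ∪ A), so Y ∪ (Y ∩ A) ⊆ A ∪ (Y ∪ A).

(⟸) This inclusion fails. Take A = {1}, Y = ∅; then 1 ∈ A ∪ (Y ∪ A) but 1 ∉ Y ∪ (Y ∩ A).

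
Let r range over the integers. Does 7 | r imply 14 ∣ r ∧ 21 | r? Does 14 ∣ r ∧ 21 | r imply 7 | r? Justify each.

[⇒] This fails: take r = 7. Certainly 7 ∣ 7, but 14 ∤ 7.

[⇐] Suppose 14 ∣ r and 21 ∣ r. Any common multiple of 14 and 21 is a multiple of their lcm; here lcm(14, 21) = 14·21/gcd(14, 21) = 294/7 = 42, so 42 ∣ r. Since 7 ∣ 42, it follows that 7 ∣ r.

The forward direction fails; the converse holds.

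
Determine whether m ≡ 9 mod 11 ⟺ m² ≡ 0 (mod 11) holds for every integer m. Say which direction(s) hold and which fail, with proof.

Both directions fail.

(⇒) This fails: take m = 9. Then 9 ≡ 9 (mod 11), but 9² = 81 ≡ 4 (mod 11), not 0.

(⇐) This fails: take m = 0. Then 0² = 0 ≡ 0 (mod 11), yet 0 ≡ 0 (mod 11), not 9.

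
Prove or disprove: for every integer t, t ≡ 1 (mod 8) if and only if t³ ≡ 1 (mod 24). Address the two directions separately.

Only the converse holds.

Converse. The residues r modulo 24 with r³ ≡ 1 (mod 24) are exactly {1}, and each is ≡ 1 (mod 8).

Forward direction. This fails: take t = 9. Then 9 ≡ 1 (mod 8), but 9³ = 729 ≡ 9 (mod 24), not 1.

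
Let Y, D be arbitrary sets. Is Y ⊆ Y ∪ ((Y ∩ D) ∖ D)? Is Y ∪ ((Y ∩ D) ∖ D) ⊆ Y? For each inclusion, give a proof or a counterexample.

(⊆) Let x ∈ Y. Then either x ∈ Y and x ∉ D; or x ∈ Y ∩ D. In each case x ∈ Y ∪ ((Y ∩ D) ∖ D), so Y ⊆ Y ∪ ((Y ∩ D) ∖ D).

(⊇) Let x ∈ Y ∪ ((Y ∩ D) ∖ D). Then either x ∈ Y and x ∉ D; or x ∈ Y ∩ D. In each case x ∈ Y, so Y ∪ ((Y ∩ D) ∖ D) ⊆ Y.

Both inclusions hold.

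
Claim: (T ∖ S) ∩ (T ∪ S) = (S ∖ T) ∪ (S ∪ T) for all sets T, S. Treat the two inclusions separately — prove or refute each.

(⊆) holds; (⊇) fails.

Forward inclusion. Let x ∈ (T ∖ S) ∩ (T ∪ S). Then x ∈ T and x ∉ S, from which x ∈ (S ∖ T) ∪ (S ∪ T).

Reverse inclusion. This inclusion fails. Take T = ∅, S = {1}; then 1 ∈ (S ∖ T) ∪ (S ∪ T) but 1 ∉ (T ∖ S) ∩ (T ∪ S).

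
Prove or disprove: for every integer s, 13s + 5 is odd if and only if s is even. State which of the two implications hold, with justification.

(⇒) Suppose 13s + 5 is odd. Since 13 is odd, 13s and s have the same parity, so 13s + 5 ≡ s + 5 (mod 2). As 5 is odd, 13s + 5 is odd exactly when s is even. Thus s is even.

(⇐) Conversely, suppose s is even; write s = 2j. Then 13s + 5 = 13·(2j) + 5 = 2·13j + 5, which is odd.

The biconditional holds.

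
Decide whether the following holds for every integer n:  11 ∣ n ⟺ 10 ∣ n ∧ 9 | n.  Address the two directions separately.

Neither implication holds.

(→) This fails: take n = 11. Certainly 11 ∣ 11, but 10 ∤ 11.

(←) This fails: take n = 90. Both 10 ∣ 90 and 9 ∣ 90, yet 90 is not a multiple of 11 (since 90 = 8·11 + 2), so 11 ∤ 90.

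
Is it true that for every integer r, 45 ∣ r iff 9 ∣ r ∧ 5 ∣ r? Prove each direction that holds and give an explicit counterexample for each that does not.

Both implications hold.

Converse. Suppose 9 ∣ r and 5 ∣ r. Any common multiple of 9 and 5 is a multiple of their lcm; here gcd(9, 5) = 1, so lcm(9, 5) = 9·5 = 45, so 45 ∣ r.

Forward direction. If 45 ∣ r, write r = 45q. Since 45 = 5·9, r = 9·(5q), so 9 ∣ r; and since 45 = 9·5, r = 5·(9q), so 5 ∣ r.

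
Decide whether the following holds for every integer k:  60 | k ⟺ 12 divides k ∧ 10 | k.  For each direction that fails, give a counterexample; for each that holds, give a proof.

Equivalent; both directions hold.

[⇐] Suppose 12 ∣ k and 10 ∣ k. Any common multiple of 12 and 10 is a multiple of their lcm; here lcm(12, 10) = 12·10/gcd(12, 10) = 120/2 = 60, so 60 ∣ k.

[⇒] If 60 ∣ k, write k = 60q. Since 60 = 5·12, k = 12·(5q), so 12 ∣ k; and since 60 = 6·10, k = 10·(6q), so 10 ∣ k.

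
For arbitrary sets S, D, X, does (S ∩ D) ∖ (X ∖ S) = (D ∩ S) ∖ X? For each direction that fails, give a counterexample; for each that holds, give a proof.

Only the reverse inclusion holds.

(⊇) Let x ∈ (D ∩ S) ∖ X. Then x ∈ S ∩ D and x ∉ X, from which x ∈ (S ∩ D) ∖ (X ∖ S).

(⊆) This inclusion fails. Take S = {1}, D = {1}, X = {1}; then 1 ∈ (S ∩ D) ∖ (X ∖ S) but 1 ∉ (D ∩ S) ∖ X.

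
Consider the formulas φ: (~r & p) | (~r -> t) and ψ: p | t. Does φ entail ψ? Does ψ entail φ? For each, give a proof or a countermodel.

(⟸) Assume the antecedent. If t is true, (~r & p) | (~r -> t) reduces to true regardless of the other variables. If t is false, the antecedent forces (r = F, t = F, p = T) or (r = T, t = F, p = T), and (~r & p) | (~r -> t) holds there. Either way (~r & p) | (~r -> t) holds.

(⟹) This fails. Under r = T, t = F, p = F, the left side is true but the right side is false.

Only the converse holds.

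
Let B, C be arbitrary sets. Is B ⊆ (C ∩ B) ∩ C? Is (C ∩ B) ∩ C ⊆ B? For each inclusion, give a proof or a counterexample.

(⊆) This inclusion fails. Take B = {1}, C = ∅; then 1 ∈ B but 1 ∉ (C ∩ B) ∩ C.

(⊇) Let x ∈ (C ∩ B) ∩ C. Then x ∈ B ∩ C, from which x ∈ B.

(⊆) fails; (⊇) holds.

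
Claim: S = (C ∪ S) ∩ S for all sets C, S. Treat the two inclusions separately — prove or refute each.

Forward inclusion. Let x ∈ S. Then either x ∈ S and x ∉ C; or x ∈ C ∩ S. In each case x ∈ (C ∪ S) ∩ S, so S ⊆ (C ∪ S) ∩ S.

Reverse inclusion. Let x ∈ (C ∪ S) ∩ S. Then either x ∈ S and x ∉ C; or x ∈ C ∩ S. In each case x ∈ S, so (C ∪ S) ∩ S ⊆ S.

Both inclusions hold; the sets are equal.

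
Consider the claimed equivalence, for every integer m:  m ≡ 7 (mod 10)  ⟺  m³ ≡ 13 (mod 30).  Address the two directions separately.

Forward direction. This fails: take m = 17. Then 17 ≡ 7 (mod 10), but 17³ = 4913 ≡ 23 (mod 30), not 13.

Converse. The residues r modulo 30 with r³ ≡ 13 (mod 30) are exactly {7}, and each is ≡ 7 (mod 10).

Not equivalent: only (⇐) holds.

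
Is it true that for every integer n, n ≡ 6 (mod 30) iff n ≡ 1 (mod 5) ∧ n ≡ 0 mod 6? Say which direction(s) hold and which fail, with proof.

Both directions hold; the statement is true.

(⇒) Suppose n ≡ 6 (mod 30); write n = 30j + 6. Since 5 ∣ 30, reducing mod 5 gives n ≡ 6 ≡ 1 (mod 5); since 6 ∣ 30, reducing mod 6 gives n ≡ 6 ≡ 0 (mod 6).

(⇐) Conversely, if n ≡ 1 (mod 5) and n ≡ 0 (mod 6), then by the Chinese remainder theorem n ≡ 6 (mod 30). This is exactly n ≡ 6 (mod 30).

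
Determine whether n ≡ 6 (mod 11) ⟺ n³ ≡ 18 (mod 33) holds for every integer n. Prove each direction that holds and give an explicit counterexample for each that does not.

Forward direction. This fails: take n = 17. Then 17 ≡ 6 (mod 11), but 17³ = 4913 ≡ 29 (mod 33), not 18.

Converse. The residues r modulo 33 with r³ ≡ 18 (mod 33) are exactly {6}, and each is ≡ 6 (mod 11).

Only the reverse direction holds.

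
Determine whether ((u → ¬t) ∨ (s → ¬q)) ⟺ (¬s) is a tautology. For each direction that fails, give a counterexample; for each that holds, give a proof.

Only the converse holds.

(→) This fails. Under u = F, s = T, t = F, q = F, the left side is true but the right side is false.

(←) Assume the antecedent. If s is true, the antecedent cannot hold. If s is false, (u → ¬t) ∨ (s → ¬q) reduces to true regardless of the other variables. Either way (u → ¬t) ∨ (s → ¬q) holds.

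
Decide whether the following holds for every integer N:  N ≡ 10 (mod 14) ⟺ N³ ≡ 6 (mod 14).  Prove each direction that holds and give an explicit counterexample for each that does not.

The forward direction holds; the converse fails.

(⇒) Suppose N ≡ 10 (mod 14). Write N = 14j + 10. Then (14j + 10)³ = 2744j³ + 5880j² + 4200j + 1000 = 14(196j³ + 420j² + 300j + 71) + 6, so N³ ≡ 6 (mod 14).

(⇐) This fails: take N = 6. Then 6³ = 216 ≡ 6 (mod 14), yet 6 ≡ 6 (mod 14), not 10.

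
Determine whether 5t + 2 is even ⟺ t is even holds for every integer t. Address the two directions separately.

Converse. Suppose t is even; write t = 2j. Then 5t + 2 = 5·(2j) + 2 = 2·5j + 2, which is even.

Forward direction. Suppose 5t + 2 is even. Since 5 is odd, 5t and t have the same parity, so 5t + 2 ≡ t + 2 (mod 2). As 2 is even, 5t + 2 is even exactly when t is even. Thus t is even.

Both directions hold.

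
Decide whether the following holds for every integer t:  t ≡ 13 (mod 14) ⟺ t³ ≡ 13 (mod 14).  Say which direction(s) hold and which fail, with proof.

Only the forward direction holds.

(⇒) Suppose t ≡ 13 (mod 14). Write t = 14j + 13. Then (14j + 13)³ = 2744j³ + 7644j² + 7098j + 2197 = 14(196j³ + 546j² + 507j + 156) + 13, so t³ ≡ 13 (mod 14).

(⇐) This fails: take t = 3. Then 3³ = 27 ≡ 13 (mod 14), yet 3 ≡ 3 (mod 14), not 13.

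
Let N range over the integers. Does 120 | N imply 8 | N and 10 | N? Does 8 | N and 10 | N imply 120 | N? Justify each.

Only the forward direction holds.

Forward direction. If 120 ∣ N, write N = 120q. Since 120 = 15·8, N = 8·(15q), so 8 ∣ N; and since 120 = 12·10, N = 10·(12q), so 10 ∣ N.

Converse. This fails: take N = 40. Both 8 ∣ 40 and 10 ∣ 40, yet 40 is not a multiple of 120 (since 40 = 0·120 + 40), so 120 ∤ 40.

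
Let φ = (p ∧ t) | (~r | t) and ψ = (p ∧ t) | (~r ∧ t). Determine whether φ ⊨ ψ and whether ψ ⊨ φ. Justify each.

(←) Assume the antecedent. If t is true, (p ∧ t) | (~r | t) reduces to true regardless of the other variables. If t is false, the antecedent cannot hold. Either way (p ∧ t) | (~r | t) holds.

(→) This fails. Under t = F, p = F, r = F, the left side is true but the right side is false.

Only the converse holds.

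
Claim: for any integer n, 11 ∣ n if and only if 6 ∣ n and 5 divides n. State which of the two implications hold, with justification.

(⟹) This fails: take n = 11. Certainly 11 ∣ 11, but 6 ∤ 11.

(⟸) This fails: take n = 30. Both 6 ∣ 30 and 5 ∣ 30, yet 30 is not a multiple of 11 (since 30 = 2·11 + 8), so 11 ∤ 30.

Neither implication holds.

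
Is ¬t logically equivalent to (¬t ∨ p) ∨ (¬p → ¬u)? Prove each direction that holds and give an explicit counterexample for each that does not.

(⇒) holds; (⇐) fails.

(→) Assume the antecedent. If t is true, the antecedent cannot hold. If t is false, (¬t ∨ p) ∨ (¬p → ¬u) reduces to true regardless of the other variables. Either way (¬t ∨ p) ∨ (¬p → ¬u) holds.

(←) This fails. Under t = T, p = F, u = F, the left side is false but the right side is true.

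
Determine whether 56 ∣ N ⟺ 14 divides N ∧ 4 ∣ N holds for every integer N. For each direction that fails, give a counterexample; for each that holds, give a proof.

Only the forward implication holds.

(⟹) If 56 ∣ N, write N = 56q. Since 56 = 4·14, N = 14·(4q), so 14 ∣ N; and since 56 = 14·4, N = 4·(14q), so 4 ∣ N.

(⟸) This fails: take N = 28. Both 14 ∣ 28 and 4 ∣ 28, yet 28 is not a multiple of 56 (since 28 = 0·56 + 28), so 56 ∤ 28.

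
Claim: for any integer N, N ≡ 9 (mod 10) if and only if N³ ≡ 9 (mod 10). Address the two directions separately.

Forward direction. Suppose N ≡ 9 (mod 10). Write N = 10j + 9. Then (10j + 9)³ = 1000j³ + 2700j² + 2430j + 729 = 10(100j³ + 270j² + 243j + 72) + 9, so N³ ≡ 9 (mod 10).

Converse. For the converse, argue contrapositively. If N ≢ 9 (mod 10), then N is congruent to one of 0, 1, 2, 3, 4, 5, 6, 7, 8 modulo 10, and these give N³ ≡ 0, 1, 8, 7, 4, 5, 6, 3, 2 respectively — never 9.

Both implications hold.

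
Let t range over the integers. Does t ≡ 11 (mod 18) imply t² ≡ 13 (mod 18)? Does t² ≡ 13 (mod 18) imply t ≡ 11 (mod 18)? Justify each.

(←) This fails: take t = 7. Then 7² = 49 ≡ 13 (mod 18), yet 7 ≡ 7 (mod 18), not 11.

(→) Suppose t ≡ 11 (mod 18). Write t = 18j + 11. Then (18j + 11)² = 324j² + 396j + 121 = 18(18j² + 22j + 6) + 13, so t² ≡ 13 (mod 18).

Not equivalent: only (⇒) holds.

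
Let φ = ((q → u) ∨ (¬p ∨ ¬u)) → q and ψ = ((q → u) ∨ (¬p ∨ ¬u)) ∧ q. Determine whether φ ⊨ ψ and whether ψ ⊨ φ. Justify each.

(→) Assume the antecedent. If p is true, the antecedent forces (p = T, u = F, q = T) or (p = T, u = T, q = T), and ((q → u) ∨ (¬p ∨ ¬u)) ∧ q holds there. If p is false, the antecedent forces (p = F, u = F, q = T) or (p = F, u = T, q = T), and ((q → u) ∨ (¬p ∨ ¬u)) ∧ q holds there. Either way ((q → u) ∨ (¬p ∨ ¬u)) ∧ q holds.

(←) Assume the antecedent. If p is true, the antecedent forces (p = T, u = F, q = T) or (p = T, u = T, q = T), and ((q → u) ∨ (¬p ∨ ¬u)) → q holds there. If p is false, the antecedent forces (p = F, u = F, q = T) or (p = F, u = T, q = T), and ((q → u) ∨ (¬p ∨ ¬u)) → q holds there. Either way ((q → u) ∨ (¬p ∨ ¬u)) → q holds.

Both implications hold.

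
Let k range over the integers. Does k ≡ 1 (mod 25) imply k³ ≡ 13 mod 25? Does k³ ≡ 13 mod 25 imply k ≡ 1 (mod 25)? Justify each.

(⟹) This fails: take k = 1. Then 1 ≡ 1 (mod 25), but 1³ = 1 ≡ 1 (mod 25), not 13.

(⟸) This fails: take k = 17. Then 17³ = 4913 ≡ 13 (mod 25), yet 17 ≡ 17 (mod 25), not 1.

Both directions fail.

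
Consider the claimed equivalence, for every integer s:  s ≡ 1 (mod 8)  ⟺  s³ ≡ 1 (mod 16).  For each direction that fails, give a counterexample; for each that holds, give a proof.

Only the reverse direction holds.

(⇒) This fails: take s = 9. Then 9 ≡ 1 (mod 8), but 9³ = 729 ≡ 9 (mod 16), not 1.

(⇐) Conversely, the residues r modulo 16 with r³ ≡ 1 (mod 16) are exactly {1}, and each is ≡ 1 (mod 8).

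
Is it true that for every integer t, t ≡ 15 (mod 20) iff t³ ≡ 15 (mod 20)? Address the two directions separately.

Both implications hold.

(⟸) Suppose t³ ≡ 15 (mod 20). The only residue r in {0, …, 19} with r³ ≡ 15 (mod 20) is r = 15, so t ≡ 15 (mod 20).

(⟹) Suppose t ≡ 15 (mod 20). Write t = 20j + 15. Then (20j + 15)³ = 8000j³ + 18000j² + 13500j + 3375 = 20(400j³ + 900j² + 675j + 168) + 15, so t³ ≡ 15 (mod 20).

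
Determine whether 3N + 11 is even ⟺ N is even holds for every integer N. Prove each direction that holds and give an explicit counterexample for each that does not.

(⇒) fails and (⇐) fails.

(→) This fails: N = 3 gives 3N + 11 = 20, which is even, but 3 is odd, not even.

(←) This also fails: N = 4 is even, but 3N + 11 = 23 is odd, not even.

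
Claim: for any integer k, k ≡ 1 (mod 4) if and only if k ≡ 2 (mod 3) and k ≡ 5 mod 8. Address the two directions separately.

(⇐) If k ≡ 2 (mod 3) and k ≡ 5 (mod 8), then by the Chinese remainder theorem k ≡ 5 (mod 24). Since 5 ≡ 1 (mod 4) and 4 ∣ 24, we get k ≡ 1 (mod 4).

(⇒) This fails: k = 1 gives 1 ≡ 1 (mod 4) but 1 ≡ 1 (mod 3), so the conjunction on the right does not hold.

Only the converse holds.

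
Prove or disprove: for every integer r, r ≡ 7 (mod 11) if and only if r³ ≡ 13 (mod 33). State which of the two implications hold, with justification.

[⇒] This fails: take r = 18. Then 18 ≡ 7 (mod 11), but 18³ = 5832 ≡ 24 (mod 33), not 13.

[⇐] Conversely, the residues r modulo 33 with r³ ≡ 13 (mod 33) are exactly {7}, and each is ≡ 7 (mod 11).

Not equivalent: only (⇐) holds.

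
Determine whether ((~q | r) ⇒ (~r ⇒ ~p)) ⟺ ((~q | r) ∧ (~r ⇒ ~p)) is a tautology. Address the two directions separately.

The forward direction fails; the converse holds.

Converse. Assume the antecedent. If r is true, (~q | r) ⇒ (~r ⇒ ~p) reduces to true regardless of the other variables. If r is false, the antecedent forces (r = F, p = F, q = F), and (~q | r) ⇒ (~r ⇒ ~p) holds there. Either way (~q | r) ⇒ (~r ⇒ ~p) holds.

Forward direction. This fails. Under r = F, p = F, q = T, the left side is true but the right side is false.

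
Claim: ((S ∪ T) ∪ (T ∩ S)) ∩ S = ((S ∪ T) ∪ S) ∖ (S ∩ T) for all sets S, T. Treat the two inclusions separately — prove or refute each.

Both inclusions fail.

(⟹) This inclusion fails. Take S = {1}, T = {1}; then 1 ∈ ((S ∪ T) ∪ (T ∩ S)) ∩ S but 1 ∉ ((S ∪ T) ∪ S) ∖ (S ∩ T).

(⟸) This inclusion fails. Take S = ∅, T = {1}; then 1 ∈ ((S ∪ T) ∪ S) ∖ (S ∩ T) but 1 ∉ ((S ∪ T) ∪ (T ∩ S)) ∩ S.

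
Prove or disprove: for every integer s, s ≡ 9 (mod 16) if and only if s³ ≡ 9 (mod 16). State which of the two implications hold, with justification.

Equivalent; both directions hold.

[⇒] Suppose s ≡ 9 (mod 16). Write s = 16j + 9. Then (16j + 9)³ = 4096j³ + 6912j² + 3888j + 729 = 16(256j³ + 432j² + 243j + 45) + 9, so s³ ≡ 9 (mod 16).

[⇐] Conversely, suppose s³ ≡ 9 (mod 16). The only residue r in {0, …, 15} with r³ ≡ 9 (mod 16) is r = 9, so s ≡ 9 (mod 16).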